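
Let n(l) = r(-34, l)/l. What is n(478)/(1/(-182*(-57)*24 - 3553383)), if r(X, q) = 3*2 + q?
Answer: -799666494/239 ≈ -3.3459e+6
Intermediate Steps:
r(X, q) = 6 + q
n(l) = (6 + l)/l
n(478)/(1/(-182*(-57)*24 - 3553383)) = ((6 + 478)/478)/(1/(-182*(-57)*24 - 3553383)) = ((1/478)*484)/(1/(10374*24 - 3553383)) = 242/(239*(1/(248976 - 3553383))) = 242/(239*(1/(-3304407))) = 242/(239*(-1/3304407)) = (242/239)*(-3304407) = -799666494/239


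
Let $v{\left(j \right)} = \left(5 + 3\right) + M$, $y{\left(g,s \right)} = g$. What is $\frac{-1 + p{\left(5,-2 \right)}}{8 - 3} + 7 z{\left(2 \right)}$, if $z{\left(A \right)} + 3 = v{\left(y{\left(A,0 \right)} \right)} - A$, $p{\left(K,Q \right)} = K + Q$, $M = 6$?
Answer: $\frac{317}{5} \approx 63.4$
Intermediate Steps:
$v{\left(j \right)} = 14$ ($v{\left(j \right)} = \left(5 + 3\right) + 6 = 8 + 6 = 14$)
$z{\left(A \right)} = 11 - A$ ($z{\left(A \right)} = -3 - \left(-14 + A\right) = 11 - A$)
$\frac{-1 + p{\left(5,-2 \right)}}{8 - 3} + 7 z{\left(2 \right)} = \frac{-1 + \left(5 - 2\right)}{8 - 3} + 7 \left(11 - 2\right) = \frac{-1 + 3}{5} + 7 \left(11 - 2\right) = 2 \cdot \frac{1}{5} + 7 \cdot 9 = \frac{2}{5} + 63 = \frac{317}{5}$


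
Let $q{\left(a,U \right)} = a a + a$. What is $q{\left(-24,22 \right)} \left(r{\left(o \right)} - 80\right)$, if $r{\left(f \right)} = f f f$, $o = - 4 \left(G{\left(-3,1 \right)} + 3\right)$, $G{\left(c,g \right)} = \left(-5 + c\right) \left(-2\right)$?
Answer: $-242358912$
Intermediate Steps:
$q{\left(a,U \right)} = a + a^{2}$ ($q{\left(a,U \right)} = a^{2} + a = a + a^{2}$)
$G{\left(c,g \right)} = 10 - 2 c$
$o = -76$ ($o = - 4 \left(\left(10 - -6\right) + 3\right) = - 4 \left(\left(10 + 6\right) + 3\right) = - 4 \left(16 + 3\right) = \left(-4\right) 19 = -76$)
$r{\left(f \right)} = f^{3}$ ($r{\left(f \right)} = f f^{2} = f^{3}$)
$q{\left(-24,22 \right)} \left(r{\left(o \right)} - 80\right) = - 24 \left(1 - 24\right) \left(\left(-76\right)^{3} - 80\right) = \left(-24\right) \left(-23\right) \left(-438976 - 80\right) = 552 \left(-439056\right) = -242358912$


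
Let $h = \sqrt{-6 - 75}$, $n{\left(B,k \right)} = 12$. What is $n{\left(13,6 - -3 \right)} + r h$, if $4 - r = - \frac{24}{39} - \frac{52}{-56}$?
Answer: $12 + \frac{6039 i}{182} \approx 12.0 + 33.181 i$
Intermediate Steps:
$r = \frac{671}{182}$ ($r = 4 - \left(- \frac{24}{39} - \frac{52}{-56}\right) = 4 - \left(\left(-24\right) \frac{1}{39} - - \frac{13}{14}\right) = 4 - \left(- \frac{8}{13} + \frac{13}{14}\right) = 4 - \frac{57}{182} = \frac{671}{182} \approx 3.6868$)
$h = 9 i$ ($h = \sqrt{-81} = 9 i \approx 9.0 i$)
$n{\left(13,6 - -3 \right)} + r h = 12 + \frac{671 \cdot 9 i}{182} = 12 + \frac{6039 i}{182}$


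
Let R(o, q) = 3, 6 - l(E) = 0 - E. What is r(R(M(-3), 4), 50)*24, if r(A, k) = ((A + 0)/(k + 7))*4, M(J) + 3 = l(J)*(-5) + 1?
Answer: 96/19 ≈ 5.0526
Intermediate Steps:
l(E) = 6 + E (l(E) = 6 - (0 - E) = 6 - (-1)*E = 6 + E)
M(J) = -32 - 5*J (M(J) = -3 + ((6 + J)*(-5) + 1) = -3 + ((-30 - 5*J) + 1) = -3 + (-29 - 5*J) = -32 - 5*J)
r(A, k) = 4*A/(7 + k) (r(A, k) = (A/(7 + k))*4 = 4*A/(7 + k))
r(R(M(-3), 4), 50)*24 = (4*3/(7 + 50))*24 = (4*3/57)*24 = (4*3*(1/57))*24 = (4/19)*24 = 96/19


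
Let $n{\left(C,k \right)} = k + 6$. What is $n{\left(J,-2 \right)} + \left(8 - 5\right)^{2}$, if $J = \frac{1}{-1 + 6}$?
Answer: $13$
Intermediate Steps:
$J = \frac{1}{5} \approx 0.2$
$n{\left(C,k \right)} = 6 + k$
$n{\left(J,-2 \right)} + \left(8 - 5\right)^{2} = \left(6 - 2\right) + \left(8 - 5\right)^{2} = 4 + 3^{2} = 4 + 9 = 13$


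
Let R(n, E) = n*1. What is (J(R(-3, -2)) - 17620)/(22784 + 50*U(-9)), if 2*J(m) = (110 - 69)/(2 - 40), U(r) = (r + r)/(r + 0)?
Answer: -446387/579728 ≈ -0.76999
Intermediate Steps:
U(r) = 2 (U(r) = (2*r)/r = 2)
R(n, E) = n
J(m) = -41/76 (J(m) = ((110 - 69)/(2 - 40))/2 = (41/(-38))/2 = (41*(-1/38))/2 = (1/2)*(-41/38) = -41/76)
(J(R(-3, -2)) - 17620)/(22784 + 50*U(-9)) = (-41/76 - 17620)/(22784 + 50*2) = -1339161/(76*(22784 + 100)) = -1339161/76/22884 = -1339161/76*1/22884 = -446387/579728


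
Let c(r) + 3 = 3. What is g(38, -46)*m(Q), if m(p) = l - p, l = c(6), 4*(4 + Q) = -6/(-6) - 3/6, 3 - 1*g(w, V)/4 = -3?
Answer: 93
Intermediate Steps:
c(r) = 0 (c(r) = -3 + 3 = 0)
g(w, V) = 24 (g(w, V) = 12 - 4*(-3) = 12 + 12 = 24)
Q = -31/8 (Q = -4 + (-6/(-6) - 3/6)/4 = -4 + (-6*(-⅙) - 3*⅙)/4 = -4 + (1 - ½)/4 = -4 + (¼)*(½) = -4 + ⅛ = -31/8 ≈ -3.8750)
l = 0
m(p) = -p (m(p) = 0 - p = -p)
g(38, -46)*m(Q) = 24*(-1*(-31/8)) = 24*(31/8) = 93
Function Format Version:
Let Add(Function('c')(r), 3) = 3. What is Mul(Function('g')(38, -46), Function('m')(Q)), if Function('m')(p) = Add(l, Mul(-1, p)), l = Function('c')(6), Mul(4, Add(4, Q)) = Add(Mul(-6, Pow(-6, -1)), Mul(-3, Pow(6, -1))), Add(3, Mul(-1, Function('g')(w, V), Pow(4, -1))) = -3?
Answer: 93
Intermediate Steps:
Function('c')(r) = 0 (Function('c')(r) = Add(-3, 3) = 0)
Function('g')(w, V) = 24 (Function('g')(w, V) = Add(12, Mul(-4, -3)) = Add(12, 12) = 24)
Q = Rational(-31, 8) (Q = Add(-4, Mul(Rational(1, 4), Add(Mul(-6, Pow(-6, -1)), Mul(-3, Pow(6, -1))))) = Add(-4, Mul(Rational(1, 4), Add(Mul(-6, Rational(-1, 6)), Mul(-3, Rational(1, 6))))) = Add(-4, Mul(Rational(1, 4), Add(1, Rational(-1, 2)))) = Add(-4, Mul(Rational(1, 4), Rational(1, 2))) = Add(-4, Rational(1, 8)) = Rational(-31, 8) ≈ -3.8750)
l = 0
Function('m')(p) = Mul(-1, p) (Function('m')(p) = Add(0, Mul(-1, p)) = Mul(-1, p))
Mul(Function('g')(38, -46), Function('m')(Q)) = Mul(24, Mul(-1, Rational(-31, 8))) = Mul(24, Rational(31, 8)) = 93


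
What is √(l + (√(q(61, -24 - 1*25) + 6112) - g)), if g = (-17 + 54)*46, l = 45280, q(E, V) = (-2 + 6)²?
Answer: √(43578 + 4*√383) ≈ 208.94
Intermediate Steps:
q(E, V) = 16 (q(E, V) = 4² = 16)
g = 1702 (g = 37*46 = 1702)
√(l + (√(q(61, -24 - 1*25) + 6112) - g)) = √(45280 + (√(16 + 6112) - 1*1702)) = √(45280 + (√6128 - 1702)) = √(45280 + (4*√383 - 1702)) = √(45280 + (-1702 + 4*√383)) = √(43578 + 4*√383)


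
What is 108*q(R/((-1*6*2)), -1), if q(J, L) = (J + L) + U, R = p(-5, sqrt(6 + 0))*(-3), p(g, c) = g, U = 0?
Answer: -243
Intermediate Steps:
R = 15 (R = -5*(-3) = 15)
q(J, L) = J + L (q(J, L) = (J + L) + 0 = J + L)
108*q(R/((-1*6*2)), -1) = 108*(15/((-1*6*2)) - 1) = 108*(15/((-6*2)) - 1) = 108*(15/(-12) - 1) = 108*(15*(-1/12) - 1) = 108*(-5/4 - 1) = 108*(-9/4) = -243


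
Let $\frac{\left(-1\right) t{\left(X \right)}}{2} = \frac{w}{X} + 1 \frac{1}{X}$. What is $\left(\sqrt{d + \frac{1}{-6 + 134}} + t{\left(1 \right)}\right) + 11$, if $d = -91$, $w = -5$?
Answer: $19 + \frac{i \sqrt{23294}}{16} \approx 19.0 + 9.539 i$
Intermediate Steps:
$t{\left(X \right)} = \frac{8}{X}$ ($t{\left(X \right)} = - 2 \left(- \frac{5}{X} + 1 \frac{1}{X}\right) = - 2 \left(- \frac{5}{X} + \frac{1}{X}\right) = - 2 \left(- \frac{4}{X}\right) = \frac{8}{X}$)
$\left(\sqrt{d + \frac{1}{-6 + 134}} + t{\left(1 \right)}\right) + 11 = \left(\sqrt{-91 + \frac{1}{-6 + 134}} + \frac{8}{1}\right) + 11 = \left(\sqrt{-91 + \frac{1}{128}} + 8 \cdot 1\right) + 11 = \left(\sqrt{-91 + \frac{1}{128}} + 8\right) + 11 = \left(\sqrt{- \frac{11647}{128}} + 8\right) + 11 = \left(\frac{i \sqrt{23294}}{16} + 8\right) + 11 = \left(8 + \frac{i \sqrt{23294}}{16}\right) + 11 = 19 + \frac{i \sqrt{23294}}{16}$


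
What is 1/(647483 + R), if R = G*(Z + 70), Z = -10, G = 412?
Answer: 1/672203 ≈ 1.4876e-6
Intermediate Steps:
R = 24720 (R = 412*(-10 + 70) = 412*60 = 24720)
1/(647483 + R) = 1/(647483 + 24720) = 1/672203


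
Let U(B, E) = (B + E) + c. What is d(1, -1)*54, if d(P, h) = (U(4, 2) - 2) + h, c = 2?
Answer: 270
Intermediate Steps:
U(B, E) = 2 + B + E (U(B, E) = (B + E) + 2 = 2 + B + E)
d(P, h) = 6 + h (d(P, h) = ((2 + 4 + 2) - 2) + h = (8 - 2) + h = 6 + h)
d(1, -1)*54 = (6 - 1)*54 = 5*54 = 270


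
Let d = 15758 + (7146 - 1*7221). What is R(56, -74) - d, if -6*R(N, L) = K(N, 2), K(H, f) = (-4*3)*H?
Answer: -15571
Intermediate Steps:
K(H, f) = -12*H
R(N, L) = 2*N (R(N, L) = -(-2)*N = 2*N)
d = 15683 (d = 15758 + (7146 - 7221) = 15758 - 75 = 15683)
R(56, -74) - d = 2*56 - 1*15683 = 112 - 15683 = -15571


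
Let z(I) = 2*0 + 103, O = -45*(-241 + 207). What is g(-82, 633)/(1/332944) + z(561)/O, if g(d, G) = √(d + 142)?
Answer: 103/1530 + 665888*√15 ≈ 2.5790e+6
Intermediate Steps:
g(d, G) = √(142 + d)
O = 1530 (O = -45*(-34) = 1530)
z(I) = 103 (z(I) = 0 + 103 = 103)
g(-82, 633)/(1/332944) + z(561)/O = √(142 - 82)/(1/332944) + 103/1530 = √60/(1/332944) + 103*(1/1530) = (2*√15)*332944 + 103/1530 = 665888*√15 + 103/1530 = 103/1530 + 665888*√15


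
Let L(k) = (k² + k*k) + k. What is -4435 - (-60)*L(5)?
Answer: -1135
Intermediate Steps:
L(k) = k + 2*k² (L(k) = (k² + k²) + k = 2*k² + k = k + 2*k²)
-4435 - (-60)*L(5) = -4435 - (-60)*5*(1 + 2*5) = -4435 - (-60)*5*(1 + 10) = -4435 - (-60)*5*11 = -4435 - (-60)*55 = -4435 - 1*(-3300) = -4435 + 3300 = -1135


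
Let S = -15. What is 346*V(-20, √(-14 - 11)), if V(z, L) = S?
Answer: -5190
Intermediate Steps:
V(z, L) = -15
346*V(-20, √(-14 - 11)) = 346*(-15) = -5190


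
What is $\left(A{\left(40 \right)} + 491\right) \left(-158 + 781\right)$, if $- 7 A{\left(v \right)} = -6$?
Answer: $306427$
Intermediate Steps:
$A{\left(v \right)} = \frac{6}{7}$ ($A{\left(v \right)} = \left(- \frac{1}{7}\right) \left(-6\right) = \frac{6}{7}$)
$\left(A{\left(40 \right)} + 491\right) \left(-158 + 781\right) = \left(\frac{6}{7} + 491\right) \left(-158 + 781\right) = \frac{3443}{7} \cdot 623 = 306427$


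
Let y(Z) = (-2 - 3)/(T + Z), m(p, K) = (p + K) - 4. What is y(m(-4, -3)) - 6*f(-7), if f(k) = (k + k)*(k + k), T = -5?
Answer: -18811/16 ≈ -1175.7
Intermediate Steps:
f(k) = 4*k**2 (f(k) = (2*k)*(2*k) = 4*k**2)
m(p, K) = -4 + K + p (m(p, K) = (K + p) - 4 = -4 + K + p)
y(Z) = -5/(-5 + Z) (y(Z) = (-2 - 3)/(-5 + Z) = -5/(-5 + Z))
y(m(-4, -3)) - 6*f(-7) = -5/(-5 + (-4 - 3 - 4)) - 24*(-7)**2 = -5/(-5 - 11) - 24*49 = -5/(-16) - 6*196 = -5*(-1/16) - 1176 = 5/16 - 1176 = -18811/16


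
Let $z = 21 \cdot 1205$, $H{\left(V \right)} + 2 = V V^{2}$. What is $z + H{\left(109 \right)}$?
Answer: $1320332$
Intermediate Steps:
$H{\left(V \right)} = -2 + V^{3}$ ($H{\left(V \right)} = -2 + V V^{2} = -2 + V^{3}$)
$z = 25305$
$z + H{\left(109 \right)} = 25305 - \left(2 - 109^{3}\right) = 25305 + \left(-2 + 1295029\right) = 25305 + 1295027 = 1320332$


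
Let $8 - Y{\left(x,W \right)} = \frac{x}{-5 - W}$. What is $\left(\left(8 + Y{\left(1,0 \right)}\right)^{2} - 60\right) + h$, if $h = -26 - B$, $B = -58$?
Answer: $\frac{5861}{25} \approx 234.44$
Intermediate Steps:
$Y{\left(x,W \right)} = 8 - \frac{x}{-5 - W}$
$h = 32$ ($h = -26 - -58 = -26 + 58 = 32$)
$\left(\left(8 + Y{\left(1,0 \right)}\right)^{2} - 60\right) + h = \left(\left(8 + \frac{40 + 1 + 8 \cdot 0}{5 + 0}\right)^{2} - 60\right) + 32 = \left(\left(8 + \frac{40 + 1 + 0}{5}\right)^{2} - 60\right) + 32 = \left(\left(8 + \frac{1}{5} \cdot 41\right)^{2} - 60\right) + 32 = \left(\left(8 + \frac{41}{5}\right)^{2} - 60\right) + 32 = \left(\left(\frac{81}{5}\right)^{2} - 60\right) + 32 = \left(\frac{6561}{25} - 60\right) + 32 = \frac{5061}{25} + 32 = \frac{5861}{25}$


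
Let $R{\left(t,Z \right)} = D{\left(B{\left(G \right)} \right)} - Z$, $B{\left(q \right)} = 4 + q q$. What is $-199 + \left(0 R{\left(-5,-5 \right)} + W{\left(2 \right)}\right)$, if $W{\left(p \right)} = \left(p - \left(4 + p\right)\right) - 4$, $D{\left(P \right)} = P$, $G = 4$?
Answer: $-207$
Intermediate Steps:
$B{\left(q \right)} = 4 + q^{2}$
$R{\left(t,Z \right)} = 20 - Z$ ($R{\left(t,Z \right)} = \left(4 + 4^{2}\right) - Z = \left(4 + 16\right) - Z = 20 - Z$)
$W{\left(p \right)} = -8$ ($W{\left(p \right)} = -4 - 4 = -8$)
$-199 + \left(0 R{\left(-5,-5 \right)} + W{\left(2 \right)}\right) = -199 - \left(8 + 0 \left(20 - -5\right)\right) = -199 - \left(8 + 0 \left(20 + 5\right)\right) = -199 + \left(0 \cdot 25 - 8\right) = -199 + \left(0 - 8\right) = -199 - 8 = -207$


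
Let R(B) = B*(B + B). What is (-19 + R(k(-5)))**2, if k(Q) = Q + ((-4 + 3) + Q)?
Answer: 49729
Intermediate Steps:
k(Q) = -1 + 2*Q (k(Q) = Q + (-1 + Q) = -1 + 2*Q)
R(B) = 2*B**2 (R(B) = B*(2*B) = 2*B**2)
(-19 + R(k(-5)))**2 = (-19 + 2*(-1 + 2*(-5))**2)**2 = (-19 + 2*(-1 - 10)**2)**2 = (-19 + 2*(-11)**2)**2 = (-19 + 2*121)**2 = (-19 + 242)**2 = 223**2 = 49729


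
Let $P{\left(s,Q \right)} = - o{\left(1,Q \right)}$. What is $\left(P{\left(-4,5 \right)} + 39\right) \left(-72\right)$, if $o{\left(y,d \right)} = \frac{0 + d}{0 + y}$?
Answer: $-2448$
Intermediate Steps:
$o{\left(y,d \right)} = \frac{d}{y}$
$P{\left(s,Q \right)} = - Q$ ($P{\left(s,Q \right)} = - \frac{Q}{1} = - Q 1 = - Q$)
$\left(P{\left(-4,5 \right)} + 39\right) \left(-72\right) = \left(\left(-1\right) 5 + 39\right) \left(-72\right) = \left(-5 + 39\right) \left(-72\right) = 34 \left(-72\right) = -2448$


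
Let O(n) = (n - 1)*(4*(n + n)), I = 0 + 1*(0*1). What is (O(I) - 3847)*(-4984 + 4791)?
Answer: 742471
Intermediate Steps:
I = 0 (I = 0 + 1*0 = 0 + 0 = 0)
O(n) = 8*n*(-1 + n) (O(n) = (-1 + n)*(4*(2*n)) = (-1 + n)*(8*n) = 8*n*(-1 + n))
(O(I) - 3847)*(-4984 + 4791) = (8*0*(-1 + 0) - 3847)*(-4984 + 4791) = (8*0*(-1) - 3847)*(-193) = (0 - 3847)*(-193) = -3847*(-193) = 742471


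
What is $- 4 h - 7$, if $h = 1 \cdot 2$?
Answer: $-15$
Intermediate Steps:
$h = 2$
$- 4 h - 7 = \left(-4\right) 2 - 7 = -8 - 7 = -15$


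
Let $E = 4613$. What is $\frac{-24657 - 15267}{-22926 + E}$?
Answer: $\frac{39924}{18313} \approx 2.1801$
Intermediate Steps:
$\frac{-24657 - 15267}{-22926 + E} = \frac{-24657 - 15267}{-22926 + 4613} = - \frac{39924}{-18313} = \left(-39924\right) \left(- \frac{1}{18313}\right) = \frac{39924}{18313}$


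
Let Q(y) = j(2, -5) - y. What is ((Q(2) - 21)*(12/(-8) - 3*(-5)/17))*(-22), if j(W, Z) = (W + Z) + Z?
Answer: -7161/17 ≈ -421.24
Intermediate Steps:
j(W, Z) = W + 2*Z
Q(y) = -8 - y (Q(y) = (2 + 2*(-5)) - y = (2 - 10) - y = -8 - y)
((Q(2) - 21)*(12/(-8) - 3*(-5)/17))*(-22) = (((-8 - 1*2) - 21)*(12/(-8) - 3*(-5)/17))*(-22) = (((-8 - 2) - 21)*(12*(-⅛) + 15*(1/17)))*(-22) = ((-10 - 21)*(-3/2 + 15/17))*(-22) = -31*(-21/34)*(-22) = (651/34)*(-22) = -7161/17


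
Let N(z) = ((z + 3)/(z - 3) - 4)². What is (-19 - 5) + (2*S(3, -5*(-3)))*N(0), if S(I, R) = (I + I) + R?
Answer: 1026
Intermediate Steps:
S(I, R) = R + 2*I (S(I, R) = 2*I + R = R + 2*I)
N(z) = (-4 + (3 + z)/(-3 + z))² (N(z) = ((3 + z)/(-3 + z) - 4)² = (-4 + (3 + z)/(-3 + z))²)
(-19 - 5) + (2*S(3, -5*(-3)))*N(0) = (-19 - 5) + (2*(-5*(-3) + 2*3))*(9*(-5 + 0)²/(-3 + 0)²) = -24 + (2*(15 + 6))*(9*(-5)²/(-3)²) = -24 + (2*21)*(9*25*(⅑)) = -24 + 42*25 = -24 + 1050 = 1026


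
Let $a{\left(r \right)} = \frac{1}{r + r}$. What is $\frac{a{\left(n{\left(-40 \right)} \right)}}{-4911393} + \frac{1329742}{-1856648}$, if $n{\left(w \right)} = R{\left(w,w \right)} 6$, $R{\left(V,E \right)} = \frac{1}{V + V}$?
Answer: $- \frac{9796309759429}{13678091985996} \approx -0.7162$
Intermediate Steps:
$R{\left(V,E \right)} = \frac{1}{2 V}$
$n{\left(w \right)} = \frac{3}{w}$ ($n{\left(w \right)} = \frac{1}{2 w} 6 = \frac{3}{w}$)
$a{\left(r \right)} = \frac{1}{2 r}$
$\frac{a{\left(n{\left(-40 \right)} \right)}}{-4911393} + \frac{1329742}{-1856648} = \frac{\frac{1}{2} \frac{1}{3 \frac{1}{-40}}}{-4911393} + \frac{1329742}{-1856648} = \frac{1}{2 \cdot 3 \left(- \frac{1}{40}\right)} \left(- \frac{1}{4911393}\right) + 1329742 \left(- \frac{1}{1856648}\right) = \frac{1}{2 \left(- \frac{3}{40}\right)} \left(- \frac{1}{4911393}\right) - \frac{664871}{928324} = \frac{1}{2} \left(- \frac{40}{3}\right) \left(- \frac{1}{4911393}\right) - \frac{664871}{928324} = \left(- \frac{20}{3}\right) \left(- \frac{1}{4911393}\right) - \frac{664871}{928324} = \frac{20}{14734179} - \frac{664871}{928324} = - \frac{9796309759429}{13678091985996}$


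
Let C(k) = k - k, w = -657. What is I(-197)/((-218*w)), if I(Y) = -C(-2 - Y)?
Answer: 0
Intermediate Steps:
C(k) = 0
I(Y) = 0 (I(Y) = -1*0 = 0)
I(-197)/((-218*w)) = 0/((-218*(-657))) = 0/143226 = 0*(1/143226) = 0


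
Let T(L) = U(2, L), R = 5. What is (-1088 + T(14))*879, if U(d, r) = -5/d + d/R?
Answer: -9581979/10 ≈ -9.5820e+5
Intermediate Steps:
U(d, r) = -5/d + d/5
T(L) = -21/10 (T(L) = -5/2 + (⅕)*2 = -5*½ + ⅖ = -5/2 + ⅖ = -21/10)
(-1088 + T(14))*879 = (-1088 - 21/10)*879 = -10901/10*879 = -9581979/10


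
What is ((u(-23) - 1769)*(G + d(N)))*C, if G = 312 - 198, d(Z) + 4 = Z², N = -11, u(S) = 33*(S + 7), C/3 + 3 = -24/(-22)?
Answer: 3038931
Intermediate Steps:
C = -63/11 (C = -9 + 3*(-24/(-22)) = -9 + 3*(-24*(-1/22)) = -9 + 3*(12/11) = -9 + 36/11 = -63/11 ≈ -5.7273)
u(S) = 231 + 33*S (u(S) = 33*(7 + S) = 231 + 33*S)
d(Z) = -4 + Z²
G = 114
((u(-23) - 1769)*(G + d(N)))*C = (((231 + 33*(-23)) - 1769)*(114 + (-4 + (-11)²)))*(-63/11) = (((231 - 759) - 1769)*(114 + (-4 + 121)))*(-63/11) = ((-528 - 1769)*(114 + 117))*(-63/11) = -2297*231*(-63/11) = -530607*(-63/11) = 3038931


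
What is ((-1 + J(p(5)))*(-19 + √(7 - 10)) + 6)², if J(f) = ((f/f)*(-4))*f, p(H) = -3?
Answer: 40846 - 4466*I*√3 ≈ 40846.0 - 7735.3*I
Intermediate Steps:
J(f) = -4*f (J(f) = (1*(-4))*f = -4*f)
((-1 + J(p(5)))*(-19 + √(7 - 10)) + 6)² = ((-1 - 4*(-3))*(-19 + √(7 - 10)) + 6)² = ((-1 + 12)*(-19 + √(-3)) + 6)² = (11*(-19 + I*√3) + 6)² = ((-209 + 11*I*√3) + 6)² = (-203 + 11*I*√3)²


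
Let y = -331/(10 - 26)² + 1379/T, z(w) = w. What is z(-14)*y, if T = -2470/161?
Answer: 201790519/158080 ≈ 1276.5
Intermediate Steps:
T = -2470/161 (T = -2470*1/161 = -2470/161 ≈ -15.342)
y = -28827217/316160 (y = -331/(10 - 26)² + 1379/(-2470/161) = -331/((-16)²) + 1379*(-161/2470) = -331/256 - 222019/2470 = -28827217/316160 ≈ -91.179)
z(-14)*y = -14*(-28827217/316160) = 201790519/158080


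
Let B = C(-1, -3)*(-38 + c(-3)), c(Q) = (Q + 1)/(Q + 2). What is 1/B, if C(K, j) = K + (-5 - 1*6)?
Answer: 1/432 ≈ 0.0023148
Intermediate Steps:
C(K, j) = -11 + K (C(K, j) = K + (-5 - 6) = K - 11 = -11 + K)
c(Q) = (1 + Q)/(2 + Q)
B = 432 (B = (-11 - 1)*(-38 + (1 - 3)/(2 - 3)) = -12*(-38 - 2/(-1)) = -12*(-38 - 1*(-2)) = -12*(-38 + 2) = -12*(-36) = 432)
1/B = 1/432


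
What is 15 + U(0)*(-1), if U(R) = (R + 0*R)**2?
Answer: 15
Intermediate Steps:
U(R) = R**2 (U(R) = (R + 0)**2 = R**2)
15 + U(0)*(-1) = 15 + 0**2*(-1) = 15 + 0*(-1) = 15 + 0 = 15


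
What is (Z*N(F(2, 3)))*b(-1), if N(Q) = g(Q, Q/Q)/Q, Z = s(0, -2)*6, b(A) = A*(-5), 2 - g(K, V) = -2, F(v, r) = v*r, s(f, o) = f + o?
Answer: -40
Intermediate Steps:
F(v, r) = r*v
g(K, V) = 4 (g(K, V) = 2 - 1*(-2) = 2 + 2 = 4)
b(A) = -5*A
Z = -12 (Z = (0 - 2)*6 = -2*6 = -12)
N(Q) = 4/Q
(Z*N(F(2, 3)))*b(-1) = (-48/(3*2))*(-5*(-1)) = -48/6*5 = -12*⅔*5 = -8*5 = -40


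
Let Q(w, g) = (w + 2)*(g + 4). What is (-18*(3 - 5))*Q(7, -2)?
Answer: 648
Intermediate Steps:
Q(w, g) = (2 + w)*(4 + g)
(-18*(3 - 5))*Q(7, -2) = (-18*(3 - 5))*(8 + 2*(-2) + 4*7 - 2*7) = (-18*(-2))*(8 - 4 + 28 - 14) = 36*18 = 648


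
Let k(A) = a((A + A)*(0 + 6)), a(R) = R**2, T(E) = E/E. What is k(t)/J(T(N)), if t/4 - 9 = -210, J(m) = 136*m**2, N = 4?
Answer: 11635488/17 ≈ 6.8444e+5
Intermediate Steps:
T(E) = 1
t = -804 (t = 36 + 4*(-210) = 36 - 840 = -804)
k(A) = 144*A**2 (k(A) = ((A + A)*(0 + 6))**2 = ((2*A)*6)**2 = (12*A)**2 = 144*A**2)
k(t)/J(T(N)) = (144*(-804)**2)/((136*1**2)) = (144*646416)/((136*1)) = 93083904/136 = 93083904*(1/136) = 11635488/17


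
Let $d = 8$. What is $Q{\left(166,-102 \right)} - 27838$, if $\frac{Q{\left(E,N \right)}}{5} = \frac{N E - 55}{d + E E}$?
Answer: $- \frac{767411567}{27564} \approx -27841.0$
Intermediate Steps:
$Q{\left(E,N \right)} = \frac{5 \left(-55 + E N\right)}{8 + E^{2}}$ ($Q{\left(E,N \right)} = 5 \frac{N E - 55}{8 + E E} = 5 \frac{E N - 55}{8 + E^{2}} = 5 \frac{-55 + E N}{8 + E^{2}} = \frac{5 \left(-55 + E N\right)}{8 + E^{2}}$)
$Q{\left(166,-102 \right)} - 27838 = \frac{5 \left(-55 + 166 \left(-102\right)\right)}{8 + 166^{2}} - 27838 = \frac{5 \left(-55 - 16932\right)}{8 + 27556} - 27838 = 5 \cdot \frac{1}{27564} \left(-16987\right) - 27838 = - \frac{84935}{27564} - 27838 = - \frac{767411567}{27564}$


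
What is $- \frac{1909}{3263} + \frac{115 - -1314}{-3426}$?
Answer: $- \frac{11203061}{11179038} \approx -1.0021$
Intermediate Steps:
$- \frac{1909}{3263} + \frac{115 - -1314}{-3426} = \left(-1909\right) \frac{1}{3263} + \left(115 + 1314\right) \left(- \frac{1}{3426}\right) = - \frac{1909}{3263} + 1429 \left(- \frac{1}{3426}\right) = - \frac{1909}{3263} - \frac{1429}{3426} = - \frac{11203061}{11179038}$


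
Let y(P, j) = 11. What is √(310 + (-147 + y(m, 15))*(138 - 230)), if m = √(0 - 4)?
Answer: √12822 ≈ 113.23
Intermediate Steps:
m = 2*I (m = √(-4) = 2*I ≈ 2.0*I)
√(310 + (-147 + y(m, 15))*(138 - 230)) = √(310 + (-147 + 11)*(138 - 230)) = √(310 - 136*(-92)) = √(310 + 12512) = √12822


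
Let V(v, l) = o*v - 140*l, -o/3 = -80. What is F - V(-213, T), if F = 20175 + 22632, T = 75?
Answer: 104427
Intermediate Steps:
o = 240 (o = -3*(-80) = 240)
F = 42807
V(v, l) = -140*l + 240*v (V(v, l) = 240*v - 140*l = -140*l + 240*v)
F - V(-213, T) = 42807 - (-140*75 + 240*(-213)) = 42807 - (-10500 - 51120) = 42807 - 1*(-61620) = 42807 + 61620 = 104427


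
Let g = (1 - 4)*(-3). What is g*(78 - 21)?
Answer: 513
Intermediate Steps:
g = 9 (g = -3*(-3) = 9)
g*(78 - 21) = 9*(78 - 21) = 9*57 = 513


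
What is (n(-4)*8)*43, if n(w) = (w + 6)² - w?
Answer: 2752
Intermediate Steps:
n(w) = (6 + w)² - w
(n(-4)*8)*43 = (((6 - 4)² - 1*(-4))*8)*43 = ((2² + 4)*8)*43 = ((4 + 4)*8)*43 = (8*8)*43 = 64*43 = 2752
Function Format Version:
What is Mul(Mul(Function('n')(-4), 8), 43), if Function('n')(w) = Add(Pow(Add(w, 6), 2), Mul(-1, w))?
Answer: 2752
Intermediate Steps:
Function('n')(w) = Add(Pow(Add(6, w), 2), Mul(-1, w))
Mul(Mul(Function('n')(-4), 8), 43) = Mul(Mul(Add(Pow(Add(6, -4), 2), Mul(-1, -4)), 8), 43) = Mul(Mul(Add(Pow(2, 2), 4), 8), 43) = Mul(Mul(Add(4, 4), 8), 43) = Mul(Mul(8, 8), 43) = Mul(64, 43) = 2752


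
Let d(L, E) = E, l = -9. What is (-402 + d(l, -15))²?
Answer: 173889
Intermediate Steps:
(-402 + d(l, -15))² = (-402 - 15)² = (-417)² = 173889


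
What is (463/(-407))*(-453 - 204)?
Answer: 304191/407 ≈ 747.40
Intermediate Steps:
(463/(-407))*(-453 - 204) = (463*(-1/407))*(-657) = -463/407*(-657) = 304191/407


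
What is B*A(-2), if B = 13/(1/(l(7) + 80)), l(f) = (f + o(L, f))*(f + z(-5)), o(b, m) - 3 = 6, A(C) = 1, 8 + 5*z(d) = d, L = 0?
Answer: 9776/5 ≈ 1955.2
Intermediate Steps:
z(d) = -8/5 + d/5
o(b, m) = 9 (o(b, m) = 3 + 6 = 9)
l(f) = (9 + f)*(-13/5 + f) (l(f) = (f + 9)*(f + (-8/5 + (⅕)*(-5))) = (9 + f)*(f + (-8/5 - 1)) = (9 + f)*(f - 13/5) = (9 + f)*(-13/5 + f))
B = 9776/5 (B = 13/(1/((-117/5 + 7² + (32/5)*7) + 80)) = 13/(1/((-117/5 + 49 + 224/5) + 80)) = 13/(1/(352/5 + 80)) = 13/(1/(752/5)) = 13/(5/752) = 13*(752/5) = 9776/5 ≈ 1955.2)
B*A(-2) = (9776/5)*1 = 9776/5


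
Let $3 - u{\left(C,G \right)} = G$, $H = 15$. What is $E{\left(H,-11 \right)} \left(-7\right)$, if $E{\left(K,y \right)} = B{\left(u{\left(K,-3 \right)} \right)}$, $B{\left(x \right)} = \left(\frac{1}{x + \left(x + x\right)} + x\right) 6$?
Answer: $- \frac{763}{3} \approx -254.33$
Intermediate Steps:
$u{\left(C,G \right)} = 3 - G$
$B{\left(x \right)} = \frac{2}{x} + 6 x$ ($B{\left(x \right)} = \left(\frac{1}{x + 2 x} + x\right) 6 = \left(\frac{1}{3 x} + x\right) 6 = \left(x + \frac{1}{3 x}\right) 6 = \frac{2}{x} + 6 x$)
$E{\left(K,y \right)} = \frac{109}{3}$ ($E{\left(K,y \right)} = \frac{2}{3 - -3} + 6 \left(3 - -3\right) = \frac{2}{3 + 3} + 6 \left(3 + 3\right) = \frac{2}{6} + 6 \cdot 6 = 2 \cdot \frac{1}{6} + 36 = \frac{1}{3} + 36 = \frac{109}{3}$)
$E{\left(H,-11 \right)} \left(-7\right) = \frac{109}{3} \left(-7\right) = - \frac{763}{3}$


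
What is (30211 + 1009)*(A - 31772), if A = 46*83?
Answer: -872723880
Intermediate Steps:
A = 3818
(30211 + 1009)*(A - 31772) = (30211 + 1009)*(3818 - 31772) = 31220*(-27954) = -872723880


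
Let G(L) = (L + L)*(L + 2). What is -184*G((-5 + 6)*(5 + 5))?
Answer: -44160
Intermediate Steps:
G(L) = 2*L*(2 + L) (G(L) = (2*L)*(2 + L) = 2*L*(2 + L))
-184*G((-5 + 6)*(5 + 5)) = -368*(-5 + 6)*(5 + 5)*(2 + (-5 + 6)*(5 + 5)) = -368*1*10*(2 + 1*10) = -368*10*(2 + 10) = -368*10*12 = -184*240 = -44160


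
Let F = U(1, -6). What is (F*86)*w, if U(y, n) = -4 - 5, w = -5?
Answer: 3870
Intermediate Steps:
U(y, n) = -9
F = -9
(F*86)*w = -9*86*(-5) = -774*(-5) = 3870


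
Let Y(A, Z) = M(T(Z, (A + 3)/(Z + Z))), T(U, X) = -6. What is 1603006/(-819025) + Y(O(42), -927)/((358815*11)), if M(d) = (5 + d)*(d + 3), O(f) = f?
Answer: -421800407981/215510867275 ≈ -1.9572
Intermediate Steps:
M(d) = (3 + d)*(5 + d) (M(d) = (5 + d)*(3 + d) = (3 + d)*(5 + d))
Y(A, Z) = 3 (Y(A, Z) = 15 + (-6)**2 + 8*(-6) = 15 + 36 - 48 = 3)
1603006/(-819025) + Y(O(42), -927)/((358815*11)) = 1603006/(-819025) + 3/((358815*11)) = 1603006*(-1/819025) + 3/3946965 = -1603006/819025 + 3*(1/3946965) = -1603006/819025 + 1/1315655 = -421800407981/215510867275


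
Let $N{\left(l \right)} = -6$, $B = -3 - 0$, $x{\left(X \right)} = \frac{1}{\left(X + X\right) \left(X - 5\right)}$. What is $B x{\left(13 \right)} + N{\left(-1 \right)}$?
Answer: $- \frac{1251}{208} \approx -6.0144$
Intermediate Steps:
$x{\left(X \right)} = \frac{1}{2 X \left(-5 + X\right)}$
$B = -3$ ($B = -3 + 0 = -3$)
$B x{\left(13 \right)} + N{\left(-1 \right)} = - 3 \frac{1}{2 \cdot 13 \left(-5 + 13\right)} - 6 = - 3 \cdot \frac{1}{2} \cdot \frac{1}{13} \cdot \frac{1}{8} - 6 = \left(-3\right) \frac{1}{208} - 6 = - \frac{3}{208} - 6 = - \frac{1251}{208}$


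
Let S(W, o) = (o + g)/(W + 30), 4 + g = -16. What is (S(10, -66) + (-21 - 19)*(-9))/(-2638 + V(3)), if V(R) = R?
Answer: -421/3100 ≈ -0.13581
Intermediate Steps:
g = -20 (g = -4 - 16 = -20)
S(W, o) = (-20 + o)/(30 + W) (S(W, o) = (o - 20)/(W + 30) = (-20 + o)/(30 + W))
(S(10, -66) + (-21 - 19)*(-9))/(-2638 + V(3)) = ((-20 - 66)/(30 + 10) + (-21 - 19)*(-9))/(-2638 + 3) = (-86/40 - 40*(-9))/(-2635) = ((1/40)*(-86) + 360)*(-1/2635) = (-43/20 + 360)*(-1/2635) = (7157/20)*(-1/2635) = -421/3100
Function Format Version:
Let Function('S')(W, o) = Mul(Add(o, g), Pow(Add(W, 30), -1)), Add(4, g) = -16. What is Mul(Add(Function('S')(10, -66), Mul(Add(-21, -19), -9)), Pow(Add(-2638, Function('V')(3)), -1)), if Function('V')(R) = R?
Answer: Rational(-421, 3100) ≈ -0.13581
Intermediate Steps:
g = -20 (g = Add(-4, -16) = -20)
Function('S')(W, o) = Mul(Pow(Add(30, W), -1), Add(-20, o)) (Function('S')(W, o) = Mul(Add(o, -20), Pow(Add(W, 30), -1)) = Mul(Add(-20, o), Pow(Add(30, W), -1)) = Mul(Pow(Add(30, W), -1), Add(-20, o)))
Mul(Add(Function('S')(10, -66), Mul(Add(-21, -19), -9)), Pow(Add(-2638, Function('V')(3)), -1)) = Mul(Add(Mul(Pow(Add(30, 10), -1), Add(-20, -66)), Mul(Add(-21, -19), -9)), Pow(Add(-2638, 3), -1)) = Mul(Add(Mul(Pow(40, -1), -86), Mul(-40, -9)), Pow(-2635, -1)) = Mul(Add(Mul(Rational(1, 40), -86), 360), Rational(-1, 2635)) = Mul(Add(Rational(-43, 20), 360), Rational(-1, 2635)) = Mul(Rational(7157, 20), Rational(-1, 2635)) = Rational(-421, 3100)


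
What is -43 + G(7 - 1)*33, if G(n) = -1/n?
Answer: -97/2 ≈ -48.500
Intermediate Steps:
-43 + G(7 - 1)*33 = -43 - 1/(7 - 1)*33 = -43 - 1/6*33 = -43 - 1*⅙*33 = -43 - ⅙*33 = -43 - 11/2 = -97/2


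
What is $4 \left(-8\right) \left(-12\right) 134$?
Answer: $51456$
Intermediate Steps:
$4 \left(-8\right) \left(-12\right) 134 = \left(-32\right) \left(-12\right) 134 = 384 \cdot 134 = 51456$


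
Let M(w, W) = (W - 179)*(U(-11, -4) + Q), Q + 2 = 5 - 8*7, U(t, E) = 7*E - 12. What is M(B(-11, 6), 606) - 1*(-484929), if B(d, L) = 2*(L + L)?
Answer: 445218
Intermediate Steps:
B(d, L) = 4*L (B(d, L) = 2*(2*L) = 4*L)
U(t, E) = -12 + 7*E
Q = -53 (Q = -2 + (5 - 8*7) = -2 + (5 - 56) = -2 - 51 = -53)
M(w, W) = 16647 - 93*W (M(w, W) = (W - 179)*((-12 + 7*(-4)) - 53) = (-179 + W)*((-12 - 28) - 53) = (-179 + W)*(-40 - 53) = (-179 + W)*(-93) = 16647 - 93*W)
M(B(-11, 6), 606) - 1*(-484929) = (16647 - 93*606) - 1*(-484929) = (16647 - 56358) + 484929 = -39711 + 484929 = 445218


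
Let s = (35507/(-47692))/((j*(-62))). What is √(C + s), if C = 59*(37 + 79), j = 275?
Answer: 3*√5028139653244223978/81314860 ≈ 82.729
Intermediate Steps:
C = 6844 (C = 59*116 = 6844)
s = 35507/813148600 (s = (35507/(-47692))/((275*(-62))) = (35507*(-1/47692))/(-17050) = -35507/47692*(-1/17050) = 35507/813148600 ≈ 4.3666e-5)
√(C + s) = √(6844 + 35507/813148600) = √(5565189053907/813148600) = 3*√5028139653244223978/81314860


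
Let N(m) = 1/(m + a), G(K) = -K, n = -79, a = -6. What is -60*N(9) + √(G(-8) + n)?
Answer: -20 + I*√71 ≈ -20.0 + 8.4261*I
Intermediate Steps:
N(m) = 1/(-6 + m) (N(m) = 1/(m - 6) = 1/(-6 + m))
-60*N(9) + √(G(-8) + n) = -60/(-6 + 9) + √(-1*(-8) - 79) = -60/3 + √(8 - 79) = -60*⅓ + √(-71) = -20 + I*√71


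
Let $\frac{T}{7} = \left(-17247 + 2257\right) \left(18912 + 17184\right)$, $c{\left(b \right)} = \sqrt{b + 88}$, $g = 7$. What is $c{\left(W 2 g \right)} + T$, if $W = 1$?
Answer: $-3787553280 + \sqrt{102} \approx -3.7876 \cdot 10^{9}$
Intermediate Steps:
$c{\left(b \right)} = \sqrt{88 + b}$
$T = -3787553280$ ($T = 7 \left(-17247 + 2257\right) \left(18912 + 17184\right) = 7 \left(\left(-14990\right) 36096\right) = 7 \left(-541079040\right) = -3787553280$)
$c{\left(W 2 g \right)} + T = \sqrt{88 + 1 \cdot 2 \cdot 7} - 3787553280 = \sqrt{88 + 2 \cdot 7} - 3787553280 = \sqrt{88 + 14} - 3787553280 = \sqrt{102} - 3787553280 = -3787553280 + \sqrt{102}$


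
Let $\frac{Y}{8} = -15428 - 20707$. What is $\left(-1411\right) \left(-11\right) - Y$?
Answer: $304601$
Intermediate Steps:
$Y = -289080$ ($Y = 8 \left(-15428 - 20707\right) = 8 \left(-36135\right) = -289080$)
$\left(-1411\right) \left(-11\right) - Y = \left(-1411\right) \left(-11\right) - -289080 = 15521 + 289080 = 304601$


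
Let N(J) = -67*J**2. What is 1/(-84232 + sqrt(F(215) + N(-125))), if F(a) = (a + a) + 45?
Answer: -10529/887009528 - 5*I*sqrt(654)/887009528 ≈ -1.187e-5 - 1.4416e-7*I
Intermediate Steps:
F(a) = 45 + 2*a (F(a) = 2*a + 45 = 45 + 2*a)
1/(-84232 + sqrt(F(215) + N(-125))) = 1/(-84232 + sqrt((45 + 2*215) - 67*(-125)**2)) = 1/(-84232 + sqrt((45 + 430) - 67*15625)) = 1/(-84232 + sqrt(475 - 1046875)) = 1/(-84232 + sqrt(-1046400)) = 1/(-84232 + 40*I*sqrt(654))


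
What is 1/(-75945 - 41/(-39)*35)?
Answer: -39/2960420 ≈ -1.3174e-5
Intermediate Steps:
1/(-75945 - 41/(-39)*35) = 1/(-75945 - 41*(-1/39)*35) = 1/(-75945 + (41/39)*35) = 1/(-75945 + 1435/39) = 1/(-2960420/39) = -39/2960420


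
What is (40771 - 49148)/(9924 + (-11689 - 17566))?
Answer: 8377/19331 ≈ 0.43335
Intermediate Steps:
(40771 - 49148)/(9924 + (-11689 - 17566)) = -8377/(9924 - 29255) = -8377/(-19331) = -8377*(-1/19331) = 8377/19331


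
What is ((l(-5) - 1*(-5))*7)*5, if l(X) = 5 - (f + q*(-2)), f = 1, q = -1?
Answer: 245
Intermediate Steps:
l(X) = 2 (l(X) = 5 - (1 - 1*(-2)) = 5 - (1 + 2) = 5 - 1*3 = 5 - 3 = 2)
((l(-5) - 1*(-5))*7)*5 = ((2 - 1*(-5))*7)*5 = ((2 + 5)*7)*5 = (7*7)*5 = 49*5 = 245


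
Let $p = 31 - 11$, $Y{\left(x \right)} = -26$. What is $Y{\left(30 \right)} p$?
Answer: $-520$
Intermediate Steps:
$p = 20$
$Y{\left(30 \right)} p = \left(-26\right) 20 = -520$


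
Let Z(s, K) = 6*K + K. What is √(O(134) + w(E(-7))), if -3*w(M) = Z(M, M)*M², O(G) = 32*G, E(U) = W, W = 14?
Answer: 2*I*√4758/3 ≈ 45.985*I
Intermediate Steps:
E(U) = 14
Z(s, K) = 7*K
w(M) = -7*M³/3 (w(M) = -7*M*M²/3 = -7*M³/3)
√(O(134) + w(E(-7))) = √(32*134 - 7/3*14³) = √(4288 - 7/3*2744) = √(4288 - 19208/3) = √(-6344/3) = 2*I*√4758/3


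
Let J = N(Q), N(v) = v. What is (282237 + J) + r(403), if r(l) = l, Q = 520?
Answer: 283160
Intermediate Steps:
J = 520
(282237 + J) + r(403) = (282237 + 520) + 403 = 282757 + 403 = 283160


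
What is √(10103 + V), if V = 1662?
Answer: √11765 ≈ 108.47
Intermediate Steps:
√(10103 + V) = √(10103 + 1662) = √11765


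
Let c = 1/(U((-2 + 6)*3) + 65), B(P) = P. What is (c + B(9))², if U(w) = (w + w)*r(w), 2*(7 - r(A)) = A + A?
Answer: 244036/3025 ≈ 80.673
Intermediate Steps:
r(A) = 7 - A (r(A) = 7 - (A + A)/2 = 7 - A)
U(w) = 2*w*(7 - w) (U(w) = (w + w)*(7 - w) = (2*w)*(7 - w) = 2*w*(7 - w))
c = -1/55 (c = 1/(2*((-2 + 6)*3)*(7 - (-2 + 6)*3) + 65) = 1/(2*(4*3)*(7 - 4*3) + 65) = 1/(2*12*(7 - 1*12) + 65) = 1/(2*12*(7 - 12) + 65) = 1/(2*12*(-5) + 65) = 1/(-120 + 65) = 1/(-55) = -1/55 ≈ -0.018182)
(c + B(9))² = (-1/55 + 9)² = (494/55)² = 244036/3025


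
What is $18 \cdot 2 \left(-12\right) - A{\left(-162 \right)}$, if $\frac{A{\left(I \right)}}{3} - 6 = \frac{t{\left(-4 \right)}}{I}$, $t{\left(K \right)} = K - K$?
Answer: $-450$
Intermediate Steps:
$t{\left(K \right)} = 0$
$A{\left(I \right)} = 18$ ($A{\left(I \right)} = 18 + 3 \frac{0}{I} = 18 + 3 \cdot 0 = 18 + 0 = 18$)
$18 \cdot 2 \left(-12\right) - A{\left(-162 \right)} = 18 \cdot 2 \left(-12\right) - 18 = 36 \left(-12\right) - 18 = -432 - 18 = -450$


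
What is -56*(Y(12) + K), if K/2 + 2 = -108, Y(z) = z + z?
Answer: 10976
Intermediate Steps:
Y(z) = 2*z
K = -220 (K = -4 + 2*(-108) = -4 - 216 = -220)
-56*(Y(12) + K) = -56*(2*12 - 220) = -56*(24 - 220) = -56*(-196) = 10976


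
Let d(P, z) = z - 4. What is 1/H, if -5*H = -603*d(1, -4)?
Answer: -5/4824 ≈ -0.0010365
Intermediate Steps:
d(P, z) = -4 + z
H = -4824/5 (H = -(-603)*(-4 - 4)/5 = -(-603)*(-8)/5 = -1/5*4824 = -4824/5 ≈ -964.80)
1/H = 1/(-4824/5) = -5/4824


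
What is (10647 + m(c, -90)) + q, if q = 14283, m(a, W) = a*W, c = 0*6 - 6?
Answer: 25470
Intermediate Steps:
c = -6 (c = 0 - 6 = -6)
m(a, W) = W*a
(10647 + m(c, -90)) + q = (10647 - 90*(-6)) + 14283 = (10647 + 540) + 14283 = 11187 + 14283 = 25470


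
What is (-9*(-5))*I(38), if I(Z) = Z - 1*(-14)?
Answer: 2340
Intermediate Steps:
I(Z) = 14 + Z (I(Z) = Z + 14 = 14 + Z)
(-9*(-5))*I(38) = (-9*(-5))*(14 + 38) = 45*52 = 2340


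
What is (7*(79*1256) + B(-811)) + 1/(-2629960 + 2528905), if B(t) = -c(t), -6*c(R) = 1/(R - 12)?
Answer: 38510676977903/55445510 ≈ 6.9457e+5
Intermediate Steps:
c(R) = -1/(6*(-12 + R)) (c(R) = -1/(6*(R - 12)) = -1/(6*(-12 + R)))
B(t) = 1/(-72 + 6*t) (B(t) = -(-1)/(-72 + 6*t) = 1/(-72 + 6*t))
(7*(79*1256) + B(-811)) + 1/(-2629960 + 2528905) = (7*(79*1256) + 1/(6*(-12 - 811))) + 1/(-2629960 + 2528905) = (7*99224 + (⅙)/(-823)) + 1/(-101055) = (694568 + (⅙)*(-1/823)) - 1/101055 = (694568 - 1/4938) - 1/101055 = 3429776783/4938 - 1/101055 = 38510676977903/55445510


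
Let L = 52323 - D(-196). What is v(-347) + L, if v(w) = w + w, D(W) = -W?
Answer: 51433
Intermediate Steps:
v(w) = 2*w
L = 52127 (L = 52323 - (-1)*(-196) = 52323 - 1*196 = 52323 - 196 = 52127)
v(-347) + L = 2*(-347) + 52127 = -694 + 52127 = 51433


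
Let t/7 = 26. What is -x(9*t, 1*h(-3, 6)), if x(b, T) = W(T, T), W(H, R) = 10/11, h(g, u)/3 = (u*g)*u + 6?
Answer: -10/11 ≈ -0.90909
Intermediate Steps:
t = 182 (t = 7*26 = 182)
h(g, u) = 18 + 3*g*u² (h(g, u) = 3*((u*g)*u + 6) = 3*((g*u)*u + 6) = 3*(g*u² + 6) = 3*(6 + g*u²) = 18 + 3*g*u²)
W(H, R) = 10/11 (W(H, R) = 10*(1/11) = 10/11)
x(b, T) = 10/11
-x(9*t, 1*h(-3, 6)) = -1*10/11 = -10/11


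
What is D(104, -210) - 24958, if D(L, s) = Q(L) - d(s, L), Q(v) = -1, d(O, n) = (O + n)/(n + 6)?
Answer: -1372692/55 ≈ -24958.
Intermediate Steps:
d(O, n) = (O + n)/(6 + n)
D(L, s) = -1 - (L + s)/(6 + L) (D(L, s) = -1 - (s + L)/(6 + L) = -1 - (L + s)/(6 + L))
D(104, -210) - 24958 = (-6 - 1*(-210) - 2*104)/(6 + 104) - 24958 = (-6 + 210 - 208)/110 - 24958 = (1/110)*(-4) - 24958 = -2/55 - 24958 = -1372692/55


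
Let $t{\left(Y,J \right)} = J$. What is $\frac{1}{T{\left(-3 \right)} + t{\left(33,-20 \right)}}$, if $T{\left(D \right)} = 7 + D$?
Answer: $- \frac{1}{16} \approx -0.0625$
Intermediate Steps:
$\frac{1}{T{\left(-3 \right)} + t{\left(33,-20 \right)}} = \frac{1}{\left(7 - 3\right) - 20} = \frac{1}{4 - 20} = \frac{1}{-16} = - \frac{1}{16}$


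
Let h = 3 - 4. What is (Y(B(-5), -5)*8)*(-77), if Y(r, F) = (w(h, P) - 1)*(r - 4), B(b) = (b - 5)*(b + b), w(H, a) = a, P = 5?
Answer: -236544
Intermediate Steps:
h = -1
B(b) = 2*b*(-5 + b) (B(b) = (-5 + b)*(2*b) = 2*b*(-5 + b))
Y(r, F) = -16 + 4*r (Y(r, F) = (5 - 1)*(r - 4) = 4*(-4 + r) = -16 + 4*r)
(Y(B(-5), -5)*8)*(-77) = ((-16 + 4*(2*(-5)*(-5 - 5)))*8)*(-77) = ((-16 + 4*(2*(-5)*(-10)))*8)*(-77) = ((-16 + 4*100)*8)*(-77) = ((-16 + 400)*8)*(-77) = (384*8)*(-77) = 3072*(-77) = -236544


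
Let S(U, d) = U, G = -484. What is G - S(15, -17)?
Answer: -499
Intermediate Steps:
G - S(15, -17) = -484 - 1*15 = -484 - 15 = -499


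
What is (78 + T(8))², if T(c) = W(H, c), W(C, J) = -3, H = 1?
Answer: 5625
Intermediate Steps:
T(c) = -3
(78 + T(8))² = (78 - 3)² = 75² = 5625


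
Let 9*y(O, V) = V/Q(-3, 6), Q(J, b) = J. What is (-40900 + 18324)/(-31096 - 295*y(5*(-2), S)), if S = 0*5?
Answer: 2822/3887 ≈ 0.72601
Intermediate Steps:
S = 0
y(O, V) = -V/27 (y(O, V) = (V/(-3))/9 = (V*(-⅓))/9 = (-V/3)/9 = -V/27)
(-40900 + 18324)/(-31096 - 295*y(5*(-2), S)) = (-40900 + 18324)/(-31096 - (-295)*0/27) = -22576/(-31096 - 295*0) = -22576/(-31096 + 0) = -22576/(-31096) = -22576*(-1/31096) = 2822/3887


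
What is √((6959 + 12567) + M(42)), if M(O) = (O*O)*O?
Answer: √93614 ≈ 305.96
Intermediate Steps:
M(O) = O³ (M(O) = O²*O = O³)
√((6959 + 12567) + M(42)) = √((6959 + 12567) + 42³) = √(19526 + 74088) = √93614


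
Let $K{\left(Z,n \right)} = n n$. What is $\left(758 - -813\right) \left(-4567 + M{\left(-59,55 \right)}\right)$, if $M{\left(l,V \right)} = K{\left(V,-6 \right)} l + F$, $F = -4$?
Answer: $-10517845$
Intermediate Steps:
$K{\left(Z,n \right)} = n^{2}$
$M{\left(l,V \right)} = -4 + 36 l$ ($M{\left(l,V \right)} = \left(-6\right)^{2} l - 4 = 36 l - 4 = -4 + 36 l$)
$\left(758 - -813\right) \left(-4567 + M{\left(-59,55 \right)}\right) = \left(758 - -813\right) \left(-4567 + \left(-4 + 36 \left(-59\right)\right)\right) = \left(758 + \left(841 - 28\right)\right) \left(-4567 - 2128\right) = \left(758 + 813\right) \left(-4567 - 2128\right) = 1571 \left(-6695\right) = -10517845$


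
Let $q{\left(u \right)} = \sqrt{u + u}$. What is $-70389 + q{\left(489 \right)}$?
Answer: $-70389 + \sqrt{978} \approx -70358.0$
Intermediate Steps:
$q{\left(u \right)} = \sqrt{2} \sqrt{u}$ ($q{\left(u \right)} = \sqrt{2 u} = \sqrt{2} \sqrt{u}$)
$-70389 + q{\left(489 \right)} = -70389 + \sqrt{2} \sqrt{489} = -70389 + \sqrt{978}$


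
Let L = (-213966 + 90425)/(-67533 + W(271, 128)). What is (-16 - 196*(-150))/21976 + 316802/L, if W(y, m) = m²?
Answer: 44513131569099/339367127 ≈ 1.3117e+5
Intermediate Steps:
L = 123541/51149 (L = (-213966 + 90425)/(-67533 + 128²) = -123541/(-67533 + 16384) = -123541/(-51149) = -123541*(-1/51149) = 123541/51149 ≈ 2.4153)
(-16 - 196*(-150))/21976 + 316802/L = (-16 - 196*(-150))/21976 + 316802/(123541/51149) = (-16 + 29400)*(1/21976) + 316802*(51149/123541) = 29384*(1/21976) + 16204105498/123541 = 3673/2747 + 16204105498/123541 = 44513131569099/339367127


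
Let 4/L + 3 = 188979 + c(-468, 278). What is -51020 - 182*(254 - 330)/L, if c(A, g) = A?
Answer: 651809644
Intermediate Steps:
L = 1/47127 (L = 4/(-3 + (188979 - 468)) = 4/(-3 + 188511) = 4/188508 = 4*(1/188508) = 1/47127 ≈ 2.1219e-5)
-51020 - 182*(254 - 330)/L = -51020 - 182*(254 - 330)/1/47127 = -51020 - 182*(-76)*47127 = -51020 - (-13832)*47127 = -51020 - 1*(-651860664) = -51020 + 651860664 = 651809644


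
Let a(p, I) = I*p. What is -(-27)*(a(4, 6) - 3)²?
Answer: 11907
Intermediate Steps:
-(-27)*(a(4, 6) - 3)² = -(-27)*(6*4 - 3)² = -(-27)*(24 - 3)² = -(-27)*21² = -(-27)*441 = -27*(-441) = 11907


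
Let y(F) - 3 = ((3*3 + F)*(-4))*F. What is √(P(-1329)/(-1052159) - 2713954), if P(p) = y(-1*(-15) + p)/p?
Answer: 7*I*√12033074467943521686741/466106437 ≈ 1647.4*I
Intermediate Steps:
y(F) = 3 + F*(-36 - 4*F) (y(F) = 3 + ((3*3 + F)*(-4))*F = 3 + ((9 + F)*(-4))*F = 3 + (-36 - 4*F)*F = 3 + F*(-36 - 4*F))
P(p) = (-537 - 36*p - 4*(15 + p)²)/p (P(p) = (3 - 36*(-1*(-15) + p) - 4*(-1*(-15) + p)²)/p = (3 - 36*(15 + p) - 4*(15 + p)²)/p = (3 + (-540 - 36*p) - 4*(15 + p)²)/p = (-537 - 36*p - 4*(15 + p)²)/p)
√(P(-1329)/(-1052159) - 2713954) = √((-156 - 1437/(-1329) - 4*(-1329))/(-1052159) - 2713954) = √((-156 - 1437*(-1/1329) + 5316)*(-1/1052159) - 2713954) = √((-156 + 479/443 + 5316)*(-1/1052159) - 2713954) = √((2286359/443)*(-1/1052159) - 2713954) = √(-2286359/466106437 - 2713954) = √(-1264991431408257/466106437) = 7*I*√12033074467943521686741/466106437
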